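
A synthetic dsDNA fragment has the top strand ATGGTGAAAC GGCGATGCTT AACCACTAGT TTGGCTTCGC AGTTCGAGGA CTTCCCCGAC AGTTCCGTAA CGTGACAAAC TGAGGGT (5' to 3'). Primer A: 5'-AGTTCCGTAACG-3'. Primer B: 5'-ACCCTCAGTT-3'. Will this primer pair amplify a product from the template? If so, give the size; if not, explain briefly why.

Primer A (AGTTCCGTAACG) matches the top strand at positions 61–72; it acts as a forward primer.
Primer B's reverse complement is AACTGAGGGT, matching the top strand at positions 78–87; it acts as a reverse primer.
The 3' ends face each other across positions 61–87, giving a 27 bp product.

Yes — a 27 bp product.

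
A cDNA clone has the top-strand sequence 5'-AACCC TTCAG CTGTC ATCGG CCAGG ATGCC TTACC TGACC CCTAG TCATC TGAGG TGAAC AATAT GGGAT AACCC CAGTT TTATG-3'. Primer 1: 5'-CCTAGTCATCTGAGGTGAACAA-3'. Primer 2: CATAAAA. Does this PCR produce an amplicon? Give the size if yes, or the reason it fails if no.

Primer 1 (CCTAGTCATCTGAGGTGAACAA) matches the top strand at positions 41–62; it acts as a forward primer.
Primer 2's reverse complement is TTTTATG, matching the top strand at positions 79–85; it acts as a reverse primer.
The 3' ends face each other across positions 41–85, giving a 45 bp product.

Yes — a 45 bp product.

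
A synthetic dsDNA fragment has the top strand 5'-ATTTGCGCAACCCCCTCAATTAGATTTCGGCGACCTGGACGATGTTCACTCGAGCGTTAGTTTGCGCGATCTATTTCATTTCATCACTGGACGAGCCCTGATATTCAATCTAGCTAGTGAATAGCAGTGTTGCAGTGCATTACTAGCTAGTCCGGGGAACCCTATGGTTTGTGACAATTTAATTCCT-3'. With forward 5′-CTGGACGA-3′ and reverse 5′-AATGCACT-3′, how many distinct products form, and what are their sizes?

Two products: 107 bp, 55 bp

The forward primer CTGGACGA matches the top strand at positions 35–42, 87–94.
The reverse primer's reverse complement is AGTGCATT, matching at positions 134–141.
Each forward site pairs with the reverse site to give a product ending at position 141: sizes 107, 55 bp.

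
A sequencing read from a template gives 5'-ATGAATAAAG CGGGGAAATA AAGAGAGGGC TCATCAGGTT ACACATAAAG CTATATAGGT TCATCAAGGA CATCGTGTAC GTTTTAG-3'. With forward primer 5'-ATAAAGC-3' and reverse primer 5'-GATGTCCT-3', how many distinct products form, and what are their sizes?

The forward primer ATAAAGC matches the top strand at positions 5–11, 45–51.
The reverse primer's reverse complement is AGGACATC, matching at positions 67–74.
Each forward site pairs with the reverse site to give a product ending at position 74: sizes 70, 30 bp.

Two products: 70 bp, 30 bp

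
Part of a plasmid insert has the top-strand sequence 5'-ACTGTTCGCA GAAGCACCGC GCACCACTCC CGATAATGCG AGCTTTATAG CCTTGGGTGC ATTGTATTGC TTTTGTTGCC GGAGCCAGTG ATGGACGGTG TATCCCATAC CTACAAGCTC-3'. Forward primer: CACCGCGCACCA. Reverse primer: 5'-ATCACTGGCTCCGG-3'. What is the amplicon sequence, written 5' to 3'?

5'-CACCGCGCACCACTCCCGATAATGCGAGCTTTATAGCCTTGGGTGCATTGTATTGCTTTTGTTGCCGGAGCCAGTGAT-3'

The forward primer matches the template at positions 15–26.
Reverse complement of the reverse primer: CCGGAGCCAGTGAT. This occurs on the top strand at positions 79–92.
The product is the template from position 15 through 92 (78 bp).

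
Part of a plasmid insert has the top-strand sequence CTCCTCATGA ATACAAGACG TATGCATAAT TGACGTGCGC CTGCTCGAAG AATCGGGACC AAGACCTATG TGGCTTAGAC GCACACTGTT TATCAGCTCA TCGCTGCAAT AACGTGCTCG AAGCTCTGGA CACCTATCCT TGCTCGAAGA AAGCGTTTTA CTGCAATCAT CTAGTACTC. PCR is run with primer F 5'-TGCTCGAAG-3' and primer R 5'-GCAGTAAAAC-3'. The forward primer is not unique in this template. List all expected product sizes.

123 bp, 50 bp, 24 bp

The forward primer TGCTCGAAG matches the top strand at positions 42–50, 115–123, 141–149.
The reverse primer's reverse complement is GTTTTACTGC, matching at positions 155–164.
Each forward site pairs with the reverse site to give a product ending at position 164: sizes 123, 50, 24 bp.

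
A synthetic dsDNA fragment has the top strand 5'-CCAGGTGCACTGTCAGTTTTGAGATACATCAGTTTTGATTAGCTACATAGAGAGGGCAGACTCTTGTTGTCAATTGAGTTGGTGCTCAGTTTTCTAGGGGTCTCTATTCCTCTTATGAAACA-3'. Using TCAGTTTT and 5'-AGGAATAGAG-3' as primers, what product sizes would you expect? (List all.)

The forward primer TCAGTTTT matches the top strand at positions 13–20, 29–36, 86–93.
The reverse primer's reverse complement is CTCTATTCCT, matching at positions 102–111.
Each forward site pairs with the reverse site to give a product ending at position 111: sizes 99, 83, 26 bp.

99 bp, 83 bp, 26 bp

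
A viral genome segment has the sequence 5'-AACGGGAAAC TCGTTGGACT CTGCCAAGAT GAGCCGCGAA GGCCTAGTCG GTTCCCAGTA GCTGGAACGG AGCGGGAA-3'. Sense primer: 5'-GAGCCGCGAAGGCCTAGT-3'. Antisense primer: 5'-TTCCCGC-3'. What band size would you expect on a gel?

48 bp

The forward primer matches the template at positions 31–48.
Reverse complement of the reverse primer: GCGGGAA. This occurs on the top strand at positions 72–78.
Product length = (reverse-primer end) − (forward-primer start) + 1 = 78 − 31 + 1 = 48 bp.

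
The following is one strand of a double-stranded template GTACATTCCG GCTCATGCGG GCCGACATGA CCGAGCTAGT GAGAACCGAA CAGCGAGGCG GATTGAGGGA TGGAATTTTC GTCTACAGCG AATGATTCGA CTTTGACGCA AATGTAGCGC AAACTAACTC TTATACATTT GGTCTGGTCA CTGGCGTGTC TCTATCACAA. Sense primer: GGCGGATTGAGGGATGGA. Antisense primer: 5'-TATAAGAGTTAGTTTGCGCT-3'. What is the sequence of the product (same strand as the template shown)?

5'-GGCGGATTGAGGGATGGAATTTTCGTCTACAGCGAATGATTCGACTTTGACGCAAATGTAGCGCAAACTAACTCTTATA-3'

The forward primer matches the template at positions 57–74.
Reverse complement of the reverse primer: AGCGCAAACTAACTCTTATA. This occurs on the top strand at positions 116–135.
The product is the template from position 57 through 135 (79 bp).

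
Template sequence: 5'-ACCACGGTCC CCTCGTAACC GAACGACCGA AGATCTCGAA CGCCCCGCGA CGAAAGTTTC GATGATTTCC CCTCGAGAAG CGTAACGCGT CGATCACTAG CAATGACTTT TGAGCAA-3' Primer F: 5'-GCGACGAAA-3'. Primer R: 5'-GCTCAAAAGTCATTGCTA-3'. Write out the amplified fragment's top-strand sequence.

5'-GCGACGAAAGTTTCGATGATTTCCCCTCGAGAAGCGTAACGCGTCGATCACTAGCAATGACTTTTGAGC-3'

The forward primer matches the template at positions 47–55.
Reverse complement of the reverse primer: TAGCAATGACTTTTGAGC. This occurs on the top strand at positions 98–115.
The product is the template from position 47 through 115 (69 bp).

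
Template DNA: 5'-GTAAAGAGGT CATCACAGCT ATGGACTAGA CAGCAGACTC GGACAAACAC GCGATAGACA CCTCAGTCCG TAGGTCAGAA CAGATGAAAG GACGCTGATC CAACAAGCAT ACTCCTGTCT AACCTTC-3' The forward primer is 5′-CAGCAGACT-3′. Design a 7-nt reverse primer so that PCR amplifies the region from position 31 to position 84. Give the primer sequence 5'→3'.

The product's 3' end on the top strand is position 84.
The reverse primer anneals to the top strand over positions 78–84, i.e. to GAACAGA.
Its sequence written 5'→3' is the reverse complement: TCTGTTC.

5'-TCTGTTC-3'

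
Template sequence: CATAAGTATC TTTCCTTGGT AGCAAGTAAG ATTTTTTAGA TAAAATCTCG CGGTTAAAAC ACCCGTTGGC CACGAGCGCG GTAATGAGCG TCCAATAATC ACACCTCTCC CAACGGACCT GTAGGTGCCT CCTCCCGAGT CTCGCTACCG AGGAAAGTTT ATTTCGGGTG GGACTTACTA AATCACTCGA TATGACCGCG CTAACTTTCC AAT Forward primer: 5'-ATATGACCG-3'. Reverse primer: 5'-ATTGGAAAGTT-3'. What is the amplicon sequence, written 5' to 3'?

The forward primer matches the template at positions 190–198.
Reverse complement of the reverse primer: AACTTTCCAAT. This occurs on the top strand at positions 203–213.
The product is the template from position 190 through 213 (24 bp).

5'-ATATGACCGCGCTAACTTTCCAAT-3'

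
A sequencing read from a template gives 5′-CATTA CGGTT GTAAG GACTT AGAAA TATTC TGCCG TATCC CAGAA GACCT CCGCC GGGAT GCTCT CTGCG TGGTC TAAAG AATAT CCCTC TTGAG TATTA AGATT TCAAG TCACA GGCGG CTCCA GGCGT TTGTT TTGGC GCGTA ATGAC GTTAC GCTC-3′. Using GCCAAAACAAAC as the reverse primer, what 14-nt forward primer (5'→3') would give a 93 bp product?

The reverse primer's reverse complement GTTTGTTTTGGC matches the template at positions 129–140, so the product ends at position 140.
A 93 bp product then starts at position 140 − 93 + 1 = 48.
The forward primer is identical to the top strand there: CCTCCGCCGGGATG.

5'-CCTCCGCCGGGATG-3'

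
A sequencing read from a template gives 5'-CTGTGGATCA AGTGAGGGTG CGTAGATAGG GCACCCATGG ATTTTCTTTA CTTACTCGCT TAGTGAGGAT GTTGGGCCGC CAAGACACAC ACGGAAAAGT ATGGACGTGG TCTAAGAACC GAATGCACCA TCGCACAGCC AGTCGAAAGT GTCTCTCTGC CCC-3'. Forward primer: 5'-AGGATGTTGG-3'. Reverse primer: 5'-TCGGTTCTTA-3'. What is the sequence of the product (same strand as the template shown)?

Forward primer AGGATGTTGG is found on the top strand at positions 66–75.
Reverse complement of the reverse primer: TAAGAACCGA. This occurs on the top strand at positions 113–122.
The product is the template from position 66 through 122 (57 bp).

5'-AGGATGTTGGGCCGCCAAGACACACACGGAAAAGTATGGACGTGGTCTAAGAACCGA-3'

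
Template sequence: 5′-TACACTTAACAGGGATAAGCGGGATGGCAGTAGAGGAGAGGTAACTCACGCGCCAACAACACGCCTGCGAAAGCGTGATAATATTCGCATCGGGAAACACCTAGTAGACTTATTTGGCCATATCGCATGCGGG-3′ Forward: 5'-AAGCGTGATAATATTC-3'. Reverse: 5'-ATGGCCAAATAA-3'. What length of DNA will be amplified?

The forward primer matches the template at positions 71–86.
The reverse primer's reverse complement is TTATTTGGCCAT, which matches the template at positions 110–121.
Product length = (reverse-primer end) − (forward-primer start) + 1 = 121 − 71 + 1 = 51 bp.

51 bp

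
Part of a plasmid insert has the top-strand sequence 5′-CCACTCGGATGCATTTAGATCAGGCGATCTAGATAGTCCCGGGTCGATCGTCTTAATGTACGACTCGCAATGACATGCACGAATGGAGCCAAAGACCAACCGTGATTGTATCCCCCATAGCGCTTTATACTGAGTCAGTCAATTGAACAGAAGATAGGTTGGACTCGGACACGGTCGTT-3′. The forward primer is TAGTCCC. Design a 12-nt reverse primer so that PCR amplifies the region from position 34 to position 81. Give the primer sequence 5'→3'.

The product's 3' end on the top strand is position 81.
The reverse primer anneals to the top strand over positions 70–81, i.e. to ATGACATGCACG.
Its sequence written 5'→3' is the reverse complement: CGTGCATGTCAT.

5'-CGTGCATGTCAT-3'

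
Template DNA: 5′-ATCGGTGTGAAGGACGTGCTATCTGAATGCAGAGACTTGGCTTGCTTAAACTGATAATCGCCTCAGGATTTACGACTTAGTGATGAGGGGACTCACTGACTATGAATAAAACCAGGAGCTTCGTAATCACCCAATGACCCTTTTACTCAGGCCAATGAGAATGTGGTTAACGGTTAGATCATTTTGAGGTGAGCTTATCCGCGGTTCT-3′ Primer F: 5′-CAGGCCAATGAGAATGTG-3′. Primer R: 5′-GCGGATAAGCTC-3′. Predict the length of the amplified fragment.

Scanning the template, CAGGCCAATGAGAATGTG occurs at positions 148–165; this primer anneals to the bottom strand there with its 3' end pointing downstream.
Reverse complement of the reverse primer: GAGCTTATCCGC. This occurs on the top strand at positions 191–202.
Amplicon spans positions 148–202: 55 bp.

55 bp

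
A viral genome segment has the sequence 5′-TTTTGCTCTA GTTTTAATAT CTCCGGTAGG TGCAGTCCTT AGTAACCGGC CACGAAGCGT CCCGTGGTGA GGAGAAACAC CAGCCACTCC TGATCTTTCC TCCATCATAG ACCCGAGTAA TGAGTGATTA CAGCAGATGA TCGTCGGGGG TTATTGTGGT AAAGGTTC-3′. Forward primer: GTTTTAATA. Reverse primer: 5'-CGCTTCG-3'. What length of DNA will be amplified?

Forward primer GTTTTAATA is found on the top strand at positions 11–19.
Taking the reverse complement of CGCTTCG gives CGAAGCG, found at positions 53–59 on the template; the primer anneals here to the top strand with its 3' end pointing upstream.
The product runs from position 11 to position 59, so its length is 59 − 11 + 1 = 49 bp.

49 bp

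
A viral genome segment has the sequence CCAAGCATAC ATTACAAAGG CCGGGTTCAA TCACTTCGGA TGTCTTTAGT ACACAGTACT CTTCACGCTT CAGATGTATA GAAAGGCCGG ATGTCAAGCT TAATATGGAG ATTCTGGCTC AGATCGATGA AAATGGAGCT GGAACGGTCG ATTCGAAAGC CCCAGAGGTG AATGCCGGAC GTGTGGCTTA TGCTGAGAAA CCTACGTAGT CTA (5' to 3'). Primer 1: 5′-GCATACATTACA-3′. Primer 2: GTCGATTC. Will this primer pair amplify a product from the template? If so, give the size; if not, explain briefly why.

Primer 1 (GCATACATTACA) matches the top strand at positions 5–16 (3' end points downstream).
Primer 2 (GTCGATTC) also matches the top strand directly, at positions 147–154 — its reverse complement GAATCGAC is not present.
Both primers anneal to the bottom strand with 3' ends pointing the same way, so neither can prime synthesis back toward the other.

No product — both primers anneal to the same strand and extend in the same direction.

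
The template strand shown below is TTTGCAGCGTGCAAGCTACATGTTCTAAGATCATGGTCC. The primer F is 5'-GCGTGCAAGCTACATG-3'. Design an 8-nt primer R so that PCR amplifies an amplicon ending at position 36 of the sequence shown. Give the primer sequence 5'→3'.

5'-CCATGATC-3'

The forward primer binds at positions 7–22; the product's 3' end on the top strand is position 36.
The reverse primer anneals to the top strand over positions 29–36, i.e. to GATCATGG.
Its sequence written 5'→3' is the reverse complement: CCATGATC.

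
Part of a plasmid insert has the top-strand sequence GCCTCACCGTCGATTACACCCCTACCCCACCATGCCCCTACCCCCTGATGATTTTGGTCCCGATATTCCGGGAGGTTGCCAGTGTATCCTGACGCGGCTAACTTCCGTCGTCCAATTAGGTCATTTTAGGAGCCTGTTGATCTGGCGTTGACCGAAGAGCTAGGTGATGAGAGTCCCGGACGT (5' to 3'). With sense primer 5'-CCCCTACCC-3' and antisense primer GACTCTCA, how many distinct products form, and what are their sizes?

The forward primer CCCCTACCC matches the top strand at positions 19–27, 35–43.
The reverse primer's reverse complement is TGAGAGTC, matching at positions 168–175.
Each forward site pairs with the reverse site to give a product ending at position 175: sizes 157, 141 bp.

Two products: 157 bp, 141 bp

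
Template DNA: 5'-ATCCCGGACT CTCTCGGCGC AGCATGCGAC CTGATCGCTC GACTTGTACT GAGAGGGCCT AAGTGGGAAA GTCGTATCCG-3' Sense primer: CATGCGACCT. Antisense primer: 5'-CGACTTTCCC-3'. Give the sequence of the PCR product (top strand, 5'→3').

Forward primer CATGCGACCT is found on the top strand at positions 23–32.
Reverse complement of the reverse primer: GGGAAAGTCG. This occurs on the top strand at positions 65–74.
The product is the template from position 23 through 74 (52 bp).

5'-CATGCGACCTGATCGCTCGACTTGTACTGAGAGGGCCTAAGTGGGAAAGTCG-3'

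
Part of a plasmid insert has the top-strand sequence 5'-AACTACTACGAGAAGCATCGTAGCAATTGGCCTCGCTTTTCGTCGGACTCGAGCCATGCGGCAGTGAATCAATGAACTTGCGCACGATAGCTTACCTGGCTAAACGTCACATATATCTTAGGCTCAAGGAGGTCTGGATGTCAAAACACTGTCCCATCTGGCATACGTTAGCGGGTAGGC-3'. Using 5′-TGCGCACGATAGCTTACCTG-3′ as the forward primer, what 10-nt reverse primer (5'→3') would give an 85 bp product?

The forward primer binds at positions 79–98, so an 85 bp product ends at position 79 + 85 − 1 = 163.
The reverse primer anneals to the top strand over positions 154–163, i.e. to CCATCTGGCA.
Its sequence written 5'→3' is the reverse complement: TGCCAGATGG.

5'-TGCCAGATGG-3'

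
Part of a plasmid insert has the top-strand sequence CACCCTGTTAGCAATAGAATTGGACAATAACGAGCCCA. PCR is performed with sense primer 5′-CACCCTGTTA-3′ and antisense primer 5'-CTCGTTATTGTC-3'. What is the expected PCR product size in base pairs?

34 bp

Scanning the template, CACCCTGTTA occurs at positions 1–10; this primer anneals to the bottom strand there with its 3' end pointing downstream.
The reverse primer's reverse complement is GACAATAACGAG, which matches the template at positions 23–34.
Amplicon spans positions 1–34: 34 bp.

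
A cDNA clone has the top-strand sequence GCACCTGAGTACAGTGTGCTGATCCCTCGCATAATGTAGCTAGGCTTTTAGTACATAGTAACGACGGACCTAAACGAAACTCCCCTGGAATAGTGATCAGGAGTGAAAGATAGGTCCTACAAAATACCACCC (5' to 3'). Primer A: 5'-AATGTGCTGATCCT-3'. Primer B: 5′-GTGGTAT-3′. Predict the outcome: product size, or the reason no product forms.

Primer A (AATGTGCTGATCCT) does not match the top strand, and its reverse complement AGGATCAGCACATT does not match either.
With no annealing site for primer A, no amplification occurs.

No product — primer A has no binding site in the template.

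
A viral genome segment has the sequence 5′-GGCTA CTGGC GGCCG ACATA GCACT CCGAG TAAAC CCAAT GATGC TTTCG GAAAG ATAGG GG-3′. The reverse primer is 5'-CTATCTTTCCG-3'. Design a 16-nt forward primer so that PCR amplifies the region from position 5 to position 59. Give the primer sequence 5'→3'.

5'-ACTGGCGGCCGACATA-3'

The reverse primer's reverse complement CGGAAAGATAG matches the template at positions 49–59; the product starts at position 5.
The forward primer is identical to the top strand over positions 5–20: ACTGGCGGCCGACATA.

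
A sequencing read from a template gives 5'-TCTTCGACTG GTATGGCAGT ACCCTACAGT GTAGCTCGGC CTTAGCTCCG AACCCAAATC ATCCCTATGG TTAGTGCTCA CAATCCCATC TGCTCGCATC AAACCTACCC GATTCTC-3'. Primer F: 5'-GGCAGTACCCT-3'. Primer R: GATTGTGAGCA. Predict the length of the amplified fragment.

Scanning the template, GGCAGTACCCT occurs at positions 15–25; this primer anneals to the bottom strand there with its 3' end pointing downstream.
Taking the reverse complement of GATTGTGAGCA gives TGCTCACAATC, found at positions 75–85 on the template; the primer anneals here to the top strand with its 3' end pointing upstream.
Amplicon spans positions 15–85: 71 bp.

71 bp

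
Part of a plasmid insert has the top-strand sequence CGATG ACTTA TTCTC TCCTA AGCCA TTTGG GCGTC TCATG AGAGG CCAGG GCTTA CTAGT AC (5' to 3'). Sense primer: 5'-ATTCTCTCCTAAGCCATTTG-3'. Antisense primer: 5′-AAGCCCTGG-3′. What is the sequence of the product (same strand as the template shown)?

5'-ATTCTCTCCTAAGCCATTTGGGCGTCTCATGAGAGGCCAGGGCTT-3'

Scanning the template, ATTCTCTCCTAAGCCATTTG occurs at positions 10–29; this primer anneals to the bottom strand there with its 3' end pointing downstream.
Taking the reverse complement of AAGCCCTGG gives CCAGGGCTT, found at positions 46–54 on the template; the primer anneals here to the top strand with its 3' end pointing upstream.
The product is the template from position 10 through 54 (45 bp).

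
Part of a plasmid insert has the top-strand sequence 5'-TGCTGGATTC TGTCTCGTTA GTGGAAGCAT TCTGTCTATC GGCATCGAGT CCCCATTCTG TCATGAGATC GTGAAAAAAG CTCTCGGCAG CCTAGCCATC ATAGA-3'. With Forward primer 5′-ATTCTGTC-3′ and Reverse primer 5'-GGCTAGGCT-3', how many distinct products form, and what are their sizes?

The forward primer ATTCTGTC matches the top strand at positions 7–14, 29–36, 55–62.
The reverse primer's reverse complement is AGCCTAGCC, matching at positions 89–97.
Each forward site pairs with the reverse site to give a product ending at position 97: sizes 91, 69, 43 bp.

Three products: 91 bp, 69 bp, 43 bp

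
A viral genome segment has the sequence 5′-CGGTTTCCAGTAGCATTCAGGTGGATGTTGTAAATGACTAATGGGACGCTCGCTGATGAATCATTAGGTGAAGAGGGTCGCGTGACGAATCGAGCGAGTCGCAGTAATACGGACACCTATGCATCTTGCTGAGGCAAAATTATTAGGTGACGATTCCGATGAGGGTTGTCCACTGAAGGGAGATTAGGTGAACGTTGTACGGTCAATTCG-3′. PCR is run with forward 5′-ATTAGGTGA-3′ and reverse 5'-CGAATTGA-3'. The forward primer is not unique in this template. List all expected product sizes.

The forward primer ATTAGGTGA matches the top strand at positions 63–71, 142–150, 183–191.
The reverse primer's reverse complement is TCAATTCG, matching at positions 203–210.
Each forward site pairs with the reverse site to give a product ending at position 210: sizes 148, 69, 28 bp.

148 bp, 69 bp, 28 bp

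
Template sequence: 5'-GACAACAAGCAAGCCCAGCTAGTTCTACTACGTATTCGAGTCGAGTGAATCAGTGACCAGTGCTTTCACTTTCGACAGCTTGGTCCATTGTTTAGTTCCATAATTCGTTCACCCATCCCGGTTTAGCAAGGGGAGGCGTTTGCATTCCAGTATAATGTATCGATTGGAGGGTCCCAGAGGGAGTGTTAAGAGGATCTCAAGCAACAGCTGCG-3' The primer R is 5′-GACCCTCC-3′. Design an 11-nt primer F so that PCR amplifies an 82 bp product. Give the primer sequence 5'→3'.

The reverse primer's reverse complement GGAGGGTC matches the template at positions 166–173, so the product ends at position 173.
An 82 bp product then starts at position 173 − 82 + 1 = 92.
The forward primer is identical to the top strand there: TTAGTTCCATA.

5'-TTAGTTCCATA-3'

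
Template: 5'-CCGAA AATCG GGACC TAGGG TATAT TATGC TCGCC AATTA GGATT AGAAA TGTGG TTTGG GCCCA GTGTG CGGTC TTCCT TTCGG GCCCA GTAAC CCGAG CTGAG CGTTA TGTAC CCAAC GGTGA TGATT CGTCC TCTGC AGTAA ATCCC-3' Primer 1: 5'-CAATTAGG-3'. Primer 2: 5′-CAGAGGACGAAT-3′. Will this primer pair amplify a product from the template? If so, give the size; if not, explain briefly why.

Primer 1 (CAATTAGG) matches the top strand at positions 35–42; it acts as a forward primer.
Primer 2's reverse complement is ATTCGTCCTCTG, matching the top strand at positions 128–139; it acts as a reverse primer.
The 3' ends face each other across positions 35–139, giving a 105 bp product.

Yes — a 105 bp product.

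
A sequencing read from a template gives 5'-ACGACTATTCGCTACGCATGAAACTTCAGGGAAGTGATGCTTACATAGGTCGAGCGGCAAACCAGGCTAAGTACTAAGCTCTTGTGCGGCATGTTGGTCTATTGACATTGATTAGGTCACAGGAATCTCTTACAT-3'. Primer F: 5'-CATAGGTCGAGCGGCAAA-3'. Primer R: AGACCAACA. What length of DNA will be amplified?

Forward primer CATAGGTCGAGCGGCAAA is found on the top strand at positions 44–61.
The reverse primer's reverse complement is TGTTGGTCT, which matches the template at positions 92–100.
Amplicon spans positions 44–100: 57 bp.

57 bp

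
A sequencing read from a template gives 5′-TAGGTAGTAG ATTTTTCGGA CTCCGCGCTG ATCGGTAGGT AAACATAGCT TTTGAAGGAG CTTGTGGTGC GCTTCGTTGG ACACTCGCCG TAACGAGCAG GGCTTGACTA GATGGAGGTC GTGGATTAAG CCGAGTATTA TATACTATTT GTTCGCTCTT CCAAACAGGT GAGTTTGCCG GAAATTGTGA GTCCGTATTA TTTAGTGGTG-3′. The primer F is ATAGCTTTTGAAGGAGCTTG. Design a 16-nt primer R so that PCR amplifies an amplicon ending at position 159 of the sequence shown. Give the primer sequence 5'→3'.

5'-AGAGCGAACAAATAGT-3'

The forward primer binds at positions 45–64; the product's 3' end on the top strand is position 159.
The reverse primer anneals to the top strand over positions 144–159, i.e. to ACTATTTGTTCGCTCT.
Its sequence written 5'→3' is the reverse complement: AGAGCGAACAAATAGT.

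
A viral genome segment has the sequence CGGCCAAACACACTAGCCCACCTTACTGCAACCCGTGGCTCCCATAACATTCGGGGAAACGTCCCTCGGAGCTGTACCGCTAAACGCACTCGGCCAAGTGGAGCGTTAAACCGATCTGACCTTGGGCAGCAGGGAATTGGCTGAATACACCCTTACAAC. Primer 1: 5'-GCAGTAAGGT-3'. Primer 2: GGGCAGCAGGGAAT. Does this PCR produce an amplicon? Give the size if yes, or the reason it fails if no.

No product — the primers' 3' ends point away from each other.

Primer 1 (GCAGTAAGGT) has reverse complement ACCTTACTGC, which matches the top strand at positions 20–29; primer 1 anneals to the top strand there with its 3' end pointing upstream toward position 20.
Primer 2 (GGGCAGCAGGGAAT) matches the top strand directly at positions 124–137; it anneals to the bottom strand with its 3' end pointing downstream toward position 137.
The 3' ends diverge (primer 1 extends toward position 1, primer 2 toward position 159), so the primers never converge on a shared product.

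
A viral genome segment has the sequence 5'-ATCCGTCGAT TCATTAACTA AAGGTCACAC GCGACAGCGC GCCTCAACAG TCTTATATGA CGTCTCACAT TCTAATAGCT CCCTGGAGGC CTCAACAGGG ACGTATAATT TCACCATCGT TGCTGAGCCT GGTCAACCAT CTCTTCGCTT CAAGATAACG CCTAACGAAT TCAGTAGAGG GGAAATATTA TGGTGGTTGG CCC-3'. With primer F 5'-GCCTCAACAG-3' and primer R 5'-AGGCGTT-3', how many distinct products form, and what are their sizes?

The forward primer GCCTCAACAG matches the top strand at positions 41–50, 89–98.
The reverse primer's reverse complement is AACGCCT, matching at positions 157–163.
Each forward site pairs with the reverse site to give a product ending at position 163: sizes 123, 75 bp.

Two products: 123 bp, 75 bp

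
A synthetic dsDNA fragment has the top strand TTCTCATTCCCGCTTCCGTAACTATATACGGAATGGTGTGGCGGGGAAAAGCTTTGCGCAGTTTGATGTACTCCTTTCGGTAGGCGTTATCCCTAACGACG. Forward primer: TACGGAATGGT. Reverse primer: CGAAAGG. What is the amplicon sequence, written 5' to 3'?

5'-TACGGAATGGTGTGGCGGGGAAAAGCTTTGCGCAGTTTGATGTACTCCTTTCG-3'

Forward primer TACGGAATGGT is found on the top strand at positions 27–37.
The reverse primer's reverse complement is CCTTTCG, which matches the template at positions 73–79.
The product is the template from position 27 through 79 (53 bp).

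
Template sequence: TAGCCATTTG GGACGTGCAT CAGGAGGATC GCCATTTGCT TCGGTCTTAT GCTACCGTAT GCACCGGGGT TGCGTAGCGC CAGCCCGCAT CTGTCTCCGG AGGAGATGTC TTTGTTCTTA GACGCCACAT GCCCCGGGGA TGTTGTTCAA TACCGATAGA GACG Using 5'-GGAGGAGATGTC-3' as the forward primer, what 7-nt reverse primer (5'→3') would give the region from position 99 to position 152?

5'-TATTGAA-3'

The product's 3' end on the top strand is position 152.
The reverse primer anneals to the top strand over positions 146–152, i.e. to TTCAATA.
Its sequence written 5'→3' is the reverse complement: TATTGAA.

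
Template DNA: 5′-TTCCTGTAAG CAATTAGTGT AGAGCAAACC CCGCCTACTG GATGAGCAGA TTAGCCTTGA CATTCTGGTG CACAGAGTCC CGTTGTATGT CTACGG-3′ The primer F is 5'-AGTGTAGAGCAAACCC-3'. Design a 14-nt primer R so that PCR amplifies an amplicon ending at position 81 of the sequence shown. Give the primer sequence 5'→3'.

The forward primer binds at positions 16–31; the product's 3' end on the top strand is position 81.
The reverse primer anneals to the top strand over positions 68–81, i.e. to GTGCACAGAGTCCC.
Its sequence written 5'→3' is the reverse complement: GGGACTCTGTGCAC.

5'-GGGACTCTGTGCAC-3'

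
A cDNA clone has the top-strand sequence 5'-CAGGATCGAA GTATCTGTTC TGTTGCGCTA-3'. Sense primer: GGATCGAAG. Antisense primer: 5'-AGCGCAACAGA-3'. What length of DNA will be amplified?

Forward primer GGATCGAAG is found on the top strand at positions 3–11.
Reverse complement of the reverse primer: TCTGTTGCGCT. This occurs on the top strand at positions 19–29.
Product length = (reverse-primer end) − (forward-primer start) + 1 = 29 − 3 + 1 = 27 bp.

27 bp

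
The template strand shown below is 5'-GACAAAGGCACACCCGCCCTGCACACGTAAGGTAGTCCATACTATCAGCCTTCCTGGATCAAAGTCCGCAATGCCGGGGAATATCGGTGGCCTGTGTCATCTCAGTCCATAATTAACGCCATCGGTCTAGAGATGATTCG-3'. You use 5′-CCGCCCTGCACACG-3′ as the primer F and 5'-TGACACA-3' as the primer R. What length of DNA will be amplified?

86 bp

The forward primer matches the template at positions 14–27.
The reverse primer's reverse complement is TGTGTCA, which matches the template at positions 93–99.
Amplicon spans positions 14–99: 86 bp.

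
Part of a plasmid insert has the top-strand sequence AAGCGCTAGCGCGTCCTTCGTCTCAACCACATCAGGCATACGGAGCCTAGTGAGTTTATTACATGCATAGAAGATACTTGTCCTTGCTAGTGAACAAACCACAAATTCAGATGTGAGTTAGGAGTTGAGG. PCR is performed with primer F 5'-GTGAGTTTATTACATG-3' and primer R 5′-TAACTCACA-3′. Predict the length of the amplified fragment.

Forward primer GTGAGTTTATTACATG is found on the top strand at positions 50–65.
Taking the reverse complement of TAACTCACA gives TGTGAGTTA, found at positions 112–120 on the template; the primer anneals here to the top strand with its 3' end pointing upstream.
Product length = (reverse-primer end) − (forward-primer start) + 1 = 120 − 50 + 1 = 71 bp.

71 bp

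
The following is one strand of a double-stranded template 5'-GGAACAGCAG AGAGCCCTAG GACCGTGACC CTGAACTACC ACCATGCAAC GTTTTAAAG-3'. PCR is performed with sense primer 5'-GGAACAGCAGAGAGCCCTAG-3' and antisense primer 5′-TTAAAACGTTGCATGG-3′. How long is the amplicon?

57 bp

Scanning the template, GGAACAGCAGAGAGCCCTAG occurs at positions 1–20; this primer anneals to the bottom strand there with its 3' end pointing downstream.
The reverse primer's reverse complement is CCATGCAACGTTTTAA, which matches the template at positions 42–57.
The product runs from position 1 to position 57, so its length is 57 − 1 + 1 = 57 bp.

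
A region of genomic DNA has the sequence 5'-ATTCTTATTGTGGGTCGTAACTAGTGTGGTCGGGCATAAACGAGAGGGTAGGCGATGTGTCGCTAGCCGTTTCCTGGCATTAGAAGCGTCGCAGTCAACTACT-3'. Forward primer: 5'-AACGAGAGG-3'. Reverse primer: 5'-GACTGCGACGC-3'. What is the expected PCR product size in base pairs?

Forward primer AACGAGAGG is found on the top strand at positions 39–47.
Reverse complement of the reverse primer: GCGTCGCAGTC. This occurs on the top strand at positions 86–96.
The product runs from position 39 to position 96, so its length is 96 − 39 + 1 = 58 bp.

58 bp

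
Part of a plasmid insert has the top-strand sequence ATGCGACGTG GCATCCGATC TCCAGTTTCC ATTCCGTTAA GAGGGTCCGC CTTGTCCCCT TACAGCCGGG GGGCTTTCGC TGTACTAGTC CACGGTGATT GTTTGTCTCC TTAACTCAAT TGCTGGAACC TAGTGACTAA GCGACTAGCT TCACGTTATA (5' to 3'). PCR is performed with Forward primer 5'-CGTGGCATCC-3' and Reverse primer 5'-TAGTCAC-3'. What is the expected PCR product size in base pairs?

133 bp

Scanning the template, CGTGGCATCC occurs at positions 7–16; this primer anneals to the bottom strand there with its 3' end pointing downstream.
Reverse complement of the reverse primer: GTGACTA. This occurs on the top strand at positions 133–139.
Amplicon spans positions 7–139: 133 bp.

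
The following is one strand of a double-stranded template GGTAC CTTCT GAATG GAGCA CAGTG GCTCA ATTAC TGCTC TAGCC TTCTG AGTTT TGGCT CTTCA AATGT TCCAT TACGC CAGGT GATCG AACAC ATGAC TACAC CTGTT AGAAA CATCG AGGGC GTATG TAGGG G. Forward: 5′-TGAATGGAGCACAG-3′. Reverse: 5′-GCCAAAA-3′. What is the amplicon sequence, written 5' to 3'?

Forward primer TGAATGGAGCACAG is found on the top strand at positions 10–23.
The reverse primer's reverse complement is TTTTGGC, which matches the template at positions 53–59.
The product is the template from position 10 through 59 (50 bp).

5'-TGAATGGAGCACAGTGGCTCAATTACTGCTCTAGCCTTCTGAGTTTTGGC-3'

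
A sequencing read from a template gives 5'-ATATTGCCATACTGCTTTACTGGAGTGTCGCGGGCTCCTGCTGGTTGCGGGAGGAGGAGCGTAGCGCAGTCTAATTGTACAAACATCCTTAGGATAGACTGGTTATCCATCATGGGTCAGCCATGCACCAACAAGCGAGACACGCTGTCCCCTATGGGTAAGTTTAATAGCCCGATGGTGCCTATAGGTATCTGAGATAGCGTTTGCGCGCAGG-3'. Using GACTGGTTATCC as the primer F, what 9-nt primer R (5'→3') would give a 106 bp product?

5'-CGCTATCTC-3'

The forward primer binds at positions 97–108, so a 106 bp product ends at position 97 + 106 − 1 = 202.
The reverse primer anneals to the top strand over positions 194–202, i.e. to GAGATAGCG.
Its sequence written 5'→3' is the reverse complement: CGCTATCTC.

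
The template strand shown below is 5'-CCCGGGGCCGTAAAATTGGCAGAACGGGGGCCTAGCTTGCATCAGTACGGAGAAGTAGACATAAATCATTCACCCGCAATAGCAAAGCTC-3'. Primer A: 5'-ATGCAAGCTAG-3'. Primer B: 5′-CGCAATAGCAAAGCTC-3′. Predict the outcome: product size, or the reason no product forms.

Primer A (ATGCAAGCTAG) has reverse complement CTAGCTTGCAT, which matches the top strand at positions 32–42; primer A anneals to the top strand there with its 3' end pointing upstream toward position 32.
Primer B (CGCAATAGCAAAGCTC) matches the top strand directly at positions 75–90; it anneals to the bottom strand with its 3' end pointing downstream toward position 90.
The 3' ends diverge (primer A extends toward position 1, primer B toward position 90), so the primers never converge on a shared product.

No product — the primers' 3' ends point away from each other.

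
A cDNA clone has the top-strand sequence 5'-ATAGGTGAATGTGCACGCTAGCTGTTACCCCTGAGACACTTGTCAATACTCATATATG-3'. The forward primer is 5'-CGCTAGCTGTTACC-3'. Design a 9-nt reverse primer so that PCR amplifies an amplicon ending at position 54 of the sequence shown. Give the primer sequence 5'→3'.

5'-TATGAGTAT-3'

The forward primer binds at positions 16–29; the product's 3' end on the top strand is position 54.
The reverse primer anneals to the top strand over positions 46–54, i.e. to ATACTCATA.
Its sequence written 5'→3' is the reverse complement: TATGAGTAT.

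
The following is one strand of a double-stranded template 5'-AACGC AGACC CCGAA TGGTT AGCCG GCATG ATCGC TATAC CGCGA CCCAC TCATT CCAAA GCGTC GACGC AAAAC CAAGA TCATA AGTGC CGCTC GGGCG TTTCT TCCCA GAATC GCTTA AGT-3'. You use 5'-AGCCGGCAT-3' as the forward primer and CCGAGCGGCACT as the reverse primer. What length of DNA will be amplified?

77 bp

Forward primer AGCCGGCAT is found on the top strand at positions 21–29.
The reverse primer's reverse complement is AGTGCCGCTCGG, which matches the template at positions 86–97.
The product runs from position 21 to position 97, so its length is 97 − 21 + 1 = 77 bp.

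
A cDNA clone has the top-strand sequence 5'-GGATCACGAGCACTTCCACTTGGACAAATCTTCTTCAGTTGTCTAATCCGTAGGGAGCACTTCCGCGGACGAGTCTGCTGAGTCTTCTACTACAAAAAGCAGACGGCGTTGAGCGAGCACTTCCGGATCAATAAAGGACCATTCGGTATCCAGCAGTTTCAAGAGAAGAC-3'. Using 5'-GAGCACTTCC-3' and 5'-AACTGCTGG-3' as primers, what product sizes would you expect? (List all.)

The forward primer GAGCACTTCC matches the top strand at positions 8–17, 55–64, 115–124.
The reverse primer's reverse complement is CCAGCAGTT, matching at positions 150–158.
Each forward site pairs with the reverse site to give a product ending at position 158: sizes 151, 104, 44 bp.

151 bp, 104 bp, 44 bp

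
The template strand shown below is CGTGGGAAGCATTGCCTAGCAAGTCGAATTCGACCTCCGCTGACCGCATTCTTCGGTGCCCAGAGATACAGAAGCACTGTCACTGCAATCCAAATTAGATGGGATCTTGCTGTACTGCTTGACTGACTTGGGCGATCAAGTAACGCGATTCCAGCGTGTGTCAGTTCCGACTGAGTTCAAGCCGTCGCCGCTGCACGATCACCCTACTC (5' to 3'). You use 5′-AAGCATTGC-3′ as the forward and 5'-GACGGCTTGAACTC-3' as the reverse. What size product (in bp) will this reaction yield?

180 bp

Forward primer AAGCATTGC is found on the top strand at positions 7–15.
Taking the reverse complement of GACGGCTTGAACTC gives GAGTTCAAGCCGTC, found at positions 173–186 on the template; the primer anneals here to the top strand with its 3' end pointing upstream.
The product runs from position 7 to position 186, so its length is 186 − 7 + 1 = 180 bp.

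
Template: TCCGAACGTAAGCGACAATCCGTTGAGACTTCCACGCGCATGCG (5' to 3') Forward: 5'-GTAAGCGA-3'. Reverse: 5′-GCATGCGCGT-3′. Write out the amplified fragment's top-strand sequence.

5'-GTAAGCGACAATCCGTTGAGACTTCCACGCGCATGC-3'

Scanning the template, GTAAGCGA occurs at positions 8–15; this primer anneals to the bottom strand there with its 3' end pointing downstream.
The reverse primer's reverse complement is ACGCGCATGC, which matches the template at positions 34–43.
The product is the template from position 8 through 43 (36 bp).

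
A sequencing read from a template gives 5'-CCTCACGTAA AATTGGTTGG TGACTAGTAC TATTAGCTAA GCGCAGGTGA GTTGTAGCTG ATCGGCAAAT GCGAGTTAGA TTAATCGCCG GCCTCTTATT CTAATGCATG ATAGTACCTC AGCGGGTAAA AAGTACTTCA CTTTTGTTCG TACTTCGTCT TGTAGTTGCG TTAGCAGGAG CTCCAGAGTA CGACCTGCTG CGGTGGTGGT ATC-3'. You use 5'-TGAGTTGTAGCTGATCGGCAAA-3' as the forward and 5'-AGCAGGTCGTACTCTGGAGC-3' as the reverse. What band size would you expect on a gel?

152 bp

Forward primer TGAGTTGTAGCTGATCGGCAAA is found on the top strand at positions 48–69.
The reverse primer's reverse complement is GCTCCAGAGTACGACCTGCT, which matches the template at positions 180–199.
Amplicon spans positions 48–199: 152 bp.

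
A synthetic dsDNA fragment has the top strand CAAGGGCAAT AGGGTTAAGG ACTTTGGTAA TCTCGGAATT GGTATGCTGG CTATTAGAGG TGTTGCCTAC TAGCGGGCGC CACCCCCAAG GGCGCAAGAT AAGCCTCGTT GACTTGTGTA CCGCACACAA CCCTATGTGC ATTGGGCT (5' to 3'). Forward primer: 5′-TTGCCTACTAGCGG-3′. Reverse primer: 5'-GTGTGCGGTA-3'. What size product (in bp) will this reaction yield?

66 bp

Scanning the template, TTGCCTACTAGCGG occurs at positions 63–76; this primer anneals to the bottom strand there with its 3' end pointing downstream.
Taking the reverse complement of GTGTGCGGTA gives TACCGCACAC, found at positions 119–128 on the template; the primer anneals here to the top strand with its 3' end pointing upstream.
Product length = (reverse-primer end) − (forward-primer start) + 1 = 128 − 63 + 1 = 66 bp.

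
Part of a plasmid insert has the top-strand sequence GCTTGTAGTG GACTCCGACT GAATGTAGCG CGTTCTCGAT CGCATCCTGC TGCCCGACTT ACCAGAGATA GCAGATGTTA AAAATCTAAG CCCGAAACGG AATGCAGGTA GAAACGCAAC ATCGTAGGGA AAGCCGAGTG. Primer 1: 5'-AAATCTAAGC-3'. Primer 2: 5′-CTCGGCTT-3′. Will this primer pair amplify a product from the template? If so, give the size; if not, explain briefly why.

Yes — a 57 bp product.

Primer 1 (AAATCTAAGC) matches the top strand at positions 82–91; it acts as a forward primer.
Primer 2's reverse complement is AAGCCGAG, matching the top strand at positions 131–138; it acts as a reverse primer.
The 3' ends face each other across positions 82–138, giving a 57 bp product.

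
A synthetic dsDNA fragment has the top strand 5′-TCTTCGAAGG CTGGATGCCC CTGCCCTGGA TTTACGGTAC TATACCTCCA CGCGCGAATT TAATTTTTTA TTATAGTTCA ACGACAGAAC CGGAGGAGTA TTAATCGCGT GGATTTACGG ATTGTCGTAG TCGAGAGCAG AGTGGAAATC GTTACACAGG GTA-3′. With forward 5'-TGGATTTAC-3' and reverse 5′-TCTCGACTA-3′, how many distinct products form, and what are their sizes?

The forward primer TGGATTTAC matches the top strand at positions 27–35, 110–118.
The reverse primer's reverse complement is TAGTCGAGA, matching at positions 128–136.
Each forward site pairs with the reverse site to give a product ending at position 136: sizes 110, 27 bp.

Two products: 110 bp, 27 bp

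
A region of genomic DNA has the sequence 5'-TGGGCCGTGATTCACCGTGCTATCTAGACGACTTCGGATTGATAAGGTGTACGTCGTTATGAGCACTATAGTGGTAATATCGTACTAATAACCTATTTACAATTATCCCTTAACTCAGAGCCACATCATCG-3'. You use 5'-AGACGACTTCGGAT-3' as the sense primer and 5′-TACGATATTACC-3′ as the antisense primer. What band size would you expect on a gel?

Scanning the template, AGACGACTTCGGAT occurs at positions 26–39; this primer anneals to the bottom strand there with its 3' end pointing downstream.
Reverse complement of the reverse primer: GGTAATATCGTA. This occurs on the top strand at positions 73–84.
Product length = (reverse-primer end) − (forward-primer start) + 1 = 84 − 26 + 1 = 59 bp.

59 bp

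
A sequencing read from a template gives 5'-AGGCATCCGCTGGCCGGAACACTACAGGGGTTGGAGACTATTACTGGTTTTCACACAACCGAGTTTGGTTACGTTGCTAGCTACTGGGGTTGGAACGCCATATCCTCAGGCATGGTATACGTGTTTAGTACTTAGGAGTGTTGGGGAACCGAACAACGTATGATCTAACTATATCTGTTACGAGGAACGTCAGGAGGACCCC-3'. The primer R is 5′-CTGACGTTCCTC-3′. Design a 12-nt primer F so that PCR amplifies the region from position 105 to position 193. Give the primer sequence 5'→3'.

The reverse primer's reverse complement GAGGAACGTCAG matches the template at positions 182–193; the product starts at position 105.
The forward primer is identical to the top strand over positions 105–116: CTCAGGCATGGT.

5'-CTCAGGCATGGT-3'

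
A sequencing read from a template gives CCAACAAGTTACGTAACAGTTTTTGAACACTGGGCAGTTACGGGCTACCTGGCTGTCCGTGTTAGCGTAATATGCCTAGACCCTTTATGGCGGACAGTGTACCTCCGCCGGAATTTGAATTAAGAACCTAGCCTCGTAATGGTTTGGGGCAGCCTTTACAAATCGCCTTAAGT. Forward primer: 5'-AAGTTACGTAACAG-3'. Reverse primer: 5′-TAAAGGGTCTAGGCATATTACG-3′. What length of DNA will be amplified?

82 bp

The forward primer matches the template at positions 6–19.
Reverse complement of the reverse primer: CGTAATATGCCTAGACCCTTTA. This occurs on the top strand at positions 66–87.
Amplicon spans positions 6–87: 82 bp.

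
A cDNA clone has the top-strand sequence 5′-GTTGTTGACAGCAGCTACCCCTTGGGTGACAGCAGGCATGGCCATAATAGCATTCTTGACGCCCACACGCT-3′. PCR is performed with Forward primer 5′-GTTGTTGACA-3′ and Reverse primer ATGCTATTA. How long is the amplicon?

Scanning the template, GTTGTTGACA occurs at positions 1–10; this primer anneals to the bottom strand there with its 3' end pointing downstream.
Reverse complement of the reverse primer: TAATAGCAT. This occurs on the top strand at positions 45–53.
The product runs from position 1 to position 53, so its length is 53 − 1 + 1 = 53 bp.

53 bp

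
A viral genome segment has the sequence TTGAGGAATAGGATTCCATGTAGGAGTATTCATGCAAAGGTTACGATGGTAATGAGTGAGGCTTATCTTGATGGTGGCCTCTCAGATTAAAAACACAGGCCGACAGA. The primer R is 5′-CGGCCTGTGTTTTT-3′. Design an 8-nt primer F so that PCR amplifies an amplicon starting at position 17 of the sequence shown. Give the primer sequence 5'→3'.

5'-CATGTAGG-3'

The reverse primer's reverse complement AAAAACACAGGCCG matches the template at positions 89–102; the product starts at position 17.
The forward primer is identical to the top strand over positions 17–24: CATGTAGG.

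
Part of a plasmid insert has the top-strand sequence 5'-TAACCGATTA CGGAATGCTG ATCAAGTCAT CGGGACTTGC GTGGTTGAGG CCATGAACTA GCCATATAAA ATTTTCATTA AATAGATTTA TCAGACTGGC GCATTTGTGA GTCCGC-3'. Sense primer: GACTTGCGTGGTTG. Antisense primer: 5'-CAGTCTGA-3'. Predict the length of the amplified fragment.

65 bp

Scanning the template, GACTTGCGTGGTTG occurs at positions 34–47; this primer anneals to the bottom strand there with its 3' end pointing downstream.
The reverse primer's reverse complement is TCAGACTG, which matches the template at positions 91–98.
The product runs from position 34 to position 98, so its length is 98 − 34 + 1 = 65 bp.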